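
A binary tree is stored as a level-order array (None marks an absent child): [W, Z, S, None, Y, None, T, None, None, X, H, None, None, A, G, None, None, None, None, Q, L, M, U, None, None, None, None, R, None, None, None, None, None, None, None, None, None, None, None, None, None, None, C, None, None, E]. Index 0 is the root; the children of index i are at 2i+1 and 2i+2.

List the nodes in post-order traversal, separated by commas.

Post-order visits the left subtree, then the right subtree, then the node.
At W: go left to Z.
  At Z: no left child.
  At Z: go right to Y.
    At Y: go left to X.
      At X: go left to Q.
        Q is a leaf — visit Q.
      At X: go right to L.
        At L: no left child.
        At L: go right to C.
          C is a leaf — visit C.
        Visit L.
      Visit X.
    At Y: go right to H.
      At H: go left to M.
        M is a leaf — visit M.
      At H: go right to U.
        At U: go left to E.
          E is a leaf — visit E.
        At U: no right child.
        Visit U.
      Visit H.
    Visit Y.
  Visit Z.
At W: go right to S.
  At S: no left child.
  At S: go right to T.
    At T: go left to A.
      At A: go left to R.
        R is a leaf — visit R.
      At A: no right child.
      Visit A.
    At T: go right to G.
      G is a leaf — visit G.
    Visit T.
  Visit S.
Visit W.

Q, C, L, X, M, E, U, H, Y, Z, R, A, G, T, S, W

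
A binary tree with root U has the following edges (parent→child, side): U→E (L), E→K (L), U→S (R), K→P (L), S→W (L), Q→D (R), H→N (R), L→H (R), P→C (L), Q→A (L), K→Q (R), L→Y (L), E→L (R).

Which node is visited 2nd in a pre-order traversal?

Pre-order visits the node, then its left subtree, then its right subtree.
Visit U.
At U: go left to E.
  Visit E.
  At E: go left to K.
    Visit K.
    At K: go left to P.
      Visit P.
      At P: go left to C.
        C is a leaf — visit C.
      At P: no right child.
    At K: go right to Q.
      Visit Q.
      At Q: go left to A.
        A is a leaf — visit A.
      At Q: go right to D.
        D is a leaf — visit D.
  At E: go right to L.
    Visit L.
    At L: go left to Y.
      Y is a leaf — visit Y.
    At L: go right to H.
      Visit H.
      At H: no left child.
      At H: go right to N.
        N is a leaf — visit N.
At U: go right to S.
  Visit S.
  At S: go left to W.
    W is a leaf — visit W.
  At S: no right child.
Full pre-order sequence: U, E, K, P, C, Q, A, D, L, Y, H, N, S, W.

E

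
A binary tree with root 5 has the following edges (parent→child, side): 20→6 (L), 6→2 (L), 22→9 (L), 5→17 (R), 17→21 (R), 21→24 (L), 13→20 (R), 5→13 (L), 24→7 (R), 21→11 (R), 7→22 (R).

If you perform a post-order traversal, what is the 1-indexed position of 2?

1

Post-order visits the left subtree, then the right subtree, then the node.
At 5: go left to 13.
  At 13: no left child.
  At 13: go right to 20.
    At 20: go left to 6.
      At 6: go left to 2.
        2 is a leaf — visit 2.
      At 6: no right child.
      Visit 6.
    At 20: no right child.
    Visit 20.
  Visit 13.
At 5: go right to 17.
  At 17: no left child.
  At 17: go right to 21.
    At 21: go left to 24.
      At 24: no left child.
      At 24: go right to 7.
        At 7: no left child.
        At 7: go right to 22.
          At 22: go left to 9.
            9 is a leaf — visit 9.
          At 22: no right child.
          Visit 22.
        Visit 7.
      Visit 24.
    At 21: go right to 11.
      11 is a leaf — visit 11.
    Visit 21.
  Visit 17.
Visit 5.
Full post-order sequence: 2, 6, 20, 13, 9, 22, 7, 24, 11, 21, 17, 5.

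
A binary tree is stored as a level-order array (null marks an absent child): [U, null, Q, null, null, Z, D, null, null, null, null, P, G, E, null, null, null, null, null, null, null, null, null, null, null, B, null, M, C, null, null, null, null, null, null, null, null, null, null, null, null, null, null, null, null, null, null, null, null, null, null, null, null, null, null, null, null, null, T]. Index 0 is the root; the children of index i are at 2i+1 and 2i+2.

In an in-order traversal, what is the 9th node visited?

In-order visits the left subtree, then the node, then the right subtree.
At U: no left child.
Visit U.
At U: go right to Q.
  At Q: go left to Z.
    At Z: go left to P.
      P is a leaf — visit P.
    Visit Z.
    At Z: go right to G.
      At G: go left to B.
        B is a leaf — visit B.
      Visit G.
      At G: no right child.
  Visit Q.
  At Q: go right to D.
    At D: go left to E.
      At E: go left to M.
        M is a leaf — visit M.
      Visit E.
      At E: go right to C.
        At C: no left child.
        Visit C.
        At C: go right to T.
          T is a leaf — visit T.
    Visit D.
    At D: no right child.
Full in-order sequence: U, P, Z, B, G, Q, M, E, C, T, D.

C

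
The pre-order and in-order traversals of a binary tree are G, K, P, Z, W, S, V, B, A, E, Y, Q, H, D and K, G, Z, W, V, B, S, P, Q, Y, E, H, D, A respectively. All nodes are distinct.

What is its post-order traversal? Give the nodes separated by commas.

The first element of pre-order is the root; it splits in-order into left and right subtrees.
Root G: left subtree has 1 node {K}, right has 12 {Z, W, V, B, S, P, Q, Y, E, H, D, A}.
  Root P: left subtree has 5 nodes {Z, W, V, B, S}, right has 6 {Q, Y, E, H, D, A}.
    Root Z: left subtree has 0 nodes { }, right has 4 {W, V, B, S}.
      Root W: left subtree has 0 nodes { }, right has 3 {V, B, S}.
        Root S: left subtree has 2 nodes {V, B}, right has 0 { }.
          Root V: left subtree has 0 nodes { }, right has 1 {B}.
    Root A: left subtree has 5 nodes {Q, Y, E, H, D}, right has 0 { }.
      Root E: left subtree has 2 nodes {Q, Y}, right has 2 {H, D}.
        Root Y: left subtree has 1 node {Q}, right has 0 { }.
        Root H: left subtree has 0 nodes { }, right has 1 {D}.

K, B, V, S, W, Z, Q, Y, D, H, E, A, P, G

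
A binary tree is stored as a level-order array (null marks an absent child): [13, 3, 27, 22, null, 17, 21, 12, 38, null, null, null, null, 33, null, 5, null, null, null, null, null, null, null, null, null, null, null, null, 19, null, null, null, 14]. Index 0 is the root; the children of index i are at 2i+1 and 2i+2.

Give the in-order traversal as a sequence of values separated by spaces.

5 14 12 22 38 3 13 17 27 33 19 21

In-order visits the left subtree, then the node, then the right subtree.
At 13: go left to 3.
  At 3: go left to 22.
    At 22: go left to 12.
      At 12: go left to 5.
        At 5: no left child.
        Visit 5.
        At 5: go right to 14.
          14 is a leaf — visit 14.
      Visit 12.
      At 12: no right child.
    Visit 22.
    At 22: go right to 38.
      38 is a leaf — visit 38.
  Visit 3.
  At 3: no right child.
Visit 13.
At 13: go right to 27.
  At 27: go left to 17.
    17 is a leaf — visit 17.
  Visit 27.
  At 27: go right to 21.
    At 21: go left to 33.
      At 33: no left child.
      Visit 33.
      At 33: go right to 19.
        19 is a leaf — visit 19.
    Visit 21.
    At 21: no right child.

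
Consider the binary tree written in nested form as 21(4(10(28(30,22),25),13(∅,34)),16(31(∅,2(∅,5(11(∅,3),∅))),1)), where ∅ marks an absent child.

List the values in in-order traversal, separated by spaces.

30 28 22 10 25 4 13 34 21 31 2 11 3 5 16 1

In-order visits the left subtree, then the node, then the right subtree.
At 21: go left to 4.
  At 4: go left to 10.
    At 10: go left to 28.
      At 28: go left to 30.
        30 is a leaf — visit 30.
      Visit 28.
      At 28: go right to 22.
        22 is a leaf — visit 22.
    Visit 10.
    At 10: go right to 25.
      25 is a leaf — visit 25.
  Visit 4.
  At 4: go right to 13.
    At 13: no left child.
    Visit 13.
    At 13: go right to 34.
      34 is a leaf — visit 34.
Visit 21.
At 21: go right to 16.
  At 16: go left to 31.
    At 31: no left child.
    Visit 31.
    At 31: go right to 2.
      At 2: no left child.
      Visit 2.
      At 2: go right to 5.
        At 5: go left to 11.
          At 11: no left child.
          Visit 11.
          At 11: go right to 3.
            3 is a leaf — visit 3.
        Visit 5.
        At 5: no right child.
  Visit 16.
  At 16: go right to 1.
    1 is a leaf — visit 1.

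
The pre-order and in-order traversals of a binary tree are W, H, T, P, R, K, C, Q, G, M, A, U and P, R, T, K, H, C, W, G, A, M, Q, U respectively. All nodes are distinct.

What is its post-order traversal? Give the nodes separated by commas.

The first element of pre-order is the root; it splits in-order into left and right subtrees.
Root W: left subtree has 6 nodes {P, R, T, K, H, C}, right has 5 {G, A, M, Q, U}.
  Root H: left subtree has 4 nodes {P, R, T, K}, right has 1 {C}.
    Root T: left subtree has 2 nodes {P, R}, right has 1 {K}.
      Root P: left subtree has 0 nodes { }, right has 1 {R}.
  Root Q: left subtree has 3 nodes {G, A, M}, right has 1 {U}.
    Root G: left subtree has 0 nodes { }, right has 2 {A, M}.
      Root M: left subtree has 1 node {A}, right has 0 { }.

R, P, K, T, C, H, A, M, G, U, Q, W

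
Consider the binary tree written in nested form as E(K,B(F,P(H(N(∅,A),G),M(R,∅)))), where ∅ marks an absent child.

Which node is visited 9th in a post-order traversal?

Post-order visits the left subtree, then the right subtree, then the node.
At E: go left to K.
  K is a leaf — visit K.
At E: go right to B.
  At B: go left to F.
    F is a leaf — visit F.
  At B: go right to P.
    At P: go left to H.
      At H: go left to N.
        At N: no left child.
        At N: go right to A.
          A is a leaf — visit A.
        Visit N.
      At H: go right to G.
        G is a leaf — visit G.
      Visit H.
    At P: go right to M.
      At M: go left to R.
        R is a leaf — visit R.
      At M: no right child.
      Visit M.
    Visit P.
  Visit B.
Visit E.
Full post-order sequence: K, F, A, N, G, H, R, M, P, B, E.

P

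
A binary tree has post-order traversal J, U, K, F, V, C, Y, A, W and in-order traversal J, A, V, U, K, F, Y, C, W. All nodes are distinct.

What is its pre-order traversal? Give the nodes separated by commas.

The last element of post-order is the root; it splits in-order into left and right subtrees.
Root W: left subtree has 8 nodes {J, A, V, U, K, F, Y, C}, right has 0 { }.
  Root A: left subtree has 1 node {J}, right has 6 {V, U, K, F, Y, C}.
    Root Y: left subtree has 4 nodes {V, U, K, F}, right has 1 {C}.
      Root V: left subtree has 0 nodes { }, right has 3 {U, K, F}.
        Root F: left subtree has 2 nodes {U, K}, right has 0 { }.
          Root K: left subtree has 1 node {U}, right has 0 { }.

W, A, J, Y, V, F, K, U, C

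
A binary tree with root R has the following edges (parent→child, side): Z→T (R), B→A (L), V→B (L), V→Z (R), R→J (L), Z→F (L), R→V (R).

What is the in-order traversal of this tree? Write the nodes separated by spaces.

J R A B V F Z T

In-order visits the left subtree, then the node, then the right subtree.
At R: go left to J.
  J is a leaf — visit J.
Visit R.
At R: go right to V.
  At V: go left to B.
    At B: go left to A.
      A is a leaf — visit A.
    Visit B.
    At B: no right child.
  Visit V.
  At V: go right to Z.
    At Z: go left to F.
      F is a leaf — visit F.
    Visit Z.
    At Z: go right to T.
      T is a leaf — visit T.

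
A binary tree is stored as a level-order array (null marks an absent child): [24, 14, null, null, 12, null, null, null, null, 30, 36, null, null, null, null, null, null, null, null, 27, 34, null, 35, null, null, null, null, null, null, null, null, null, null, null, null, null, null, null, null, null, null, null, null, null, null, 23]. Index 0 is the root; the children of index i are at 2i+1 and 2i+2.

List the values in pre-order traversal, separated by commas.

24, 14, 12, 30, 27, 34, 36, 35, 23

Pre-order visits the node, then its left subtree, then its right subtree.
Visit 24.
At 24: go left to 14.
  Visit 14.
  At 14: no left child.
  At 14: go right to 12.
    Visit 12.
    At 12: go left to 30.
      Visit 30.
      At 30: go left to 27.
        27 is a leaf — visit 27.
      At 30: go right to 34.
        34 is a leaf — visit 34.
    At 12: go right to 36.
      Visit 36.
      At 36: no left child.
      At 36: go right to 35.
        Visit 35.
        At 35: go left to 23.
          23 is a leaf — visit 23.
        At 35: no right child.
At 24: no right child.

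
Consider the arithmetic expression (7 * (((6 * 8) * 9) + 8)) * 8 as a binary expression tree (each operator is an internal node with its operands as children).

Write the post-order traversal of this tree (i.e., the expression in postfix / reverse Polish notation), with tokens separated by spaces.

Post-order on an expression tree gives postfix notation: for each operator, emit left operand, right operand, then the operator.

7 6 8 * 9 * 8 + * 8 *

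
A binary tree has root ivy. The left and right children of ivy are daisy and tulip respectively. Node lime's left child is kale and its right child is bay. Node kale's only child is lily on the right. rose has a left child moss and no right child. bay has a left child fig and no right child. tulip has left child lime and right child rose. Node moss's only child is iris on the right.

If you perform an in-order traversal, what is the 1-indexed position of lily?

In-order visits the left subtree, then the node, then the right subtree.
At ivy: go left to daisy.
  daisy is a leaf — visit daisy.
Visit ivy.
At ivy: go right to tulip.
  At tulip: go left to lime.
    At lime: go left to kale.
      At kale: no left child.
      Visit kale.
      At kale: go right to lily.
        lily is a leaf — visit lily.
    Visit lime.
    At lime: go right to bay.
      At bay: go left to fig.
        fig is a leaf — visit fig.
      Visit bay.
      At bay: no right child.
  Visit tulip.
  At tulip: go right to rose.
    At rose: go left to moss.
      At moss: no left child.
      Visit moss.
      At moss: go right to iris.
        iris is a leaf — visit iris.
    Visit rose.
    At rose: no right child.
Full in-order sequence: daisy, ivy, kale, lily, lime, fig, bay, tulip, moss, iris, rose.

4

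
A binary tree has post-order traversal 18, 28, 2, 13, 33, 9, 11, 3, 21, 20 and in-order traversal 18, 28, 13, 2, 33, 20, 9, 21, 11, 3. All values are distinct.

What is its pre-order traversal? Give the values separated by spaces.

The last element of post-order is the root; it splits in-order into left and right subtrees.
Root 20: left subtree has 5 nodes {18, 28, 13, 2, 33}, right has 4 {9, 21, 11, 3}.
  Root 33: left subtree has 4 nodes {18, 28, 13, 2}, right has 0 { }.
    Root 13: left subtree has 2 nodes {18, 28}, right has 1 {2}.
      Root 28: left subtree has 1 node {18}, right has 0 { }.
  Root 21: left subtree has 1 node {9}, right has 2 {11, 3}.
    Root 3: left subtree has 1 node {11}, right has 0 { }.

20 33 13 28 18 2 21 9 3 11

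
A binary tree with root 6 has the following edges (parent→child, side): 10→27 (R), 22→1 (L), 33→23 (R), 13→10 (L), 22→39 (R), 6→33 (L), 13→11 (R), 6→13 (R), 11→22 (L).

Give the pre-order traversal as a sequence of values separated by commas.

6, 33, 23, 13, 10, 27, 11, 22, 1, 39

Pre-order visits the node, then its left subtree, then its right subtree.
Visit 6.
At 6: go left to 33.
  Visit 33.
  At 33: no left child.
  At 33: go right to 23.
    23 is a leaf — visit 23.
At 6: go right to 13.
  Visit 13.
  At 13: go left to 10.
    Visit 10.
    At 10: no left child.
    At 10: go right to 27.
      27 is a leaf — visit 27.
  At 13: go right to 11.
    Visit 11.
    At 11: go left to 22.
      Visit 22.
      At 22: go left to 1.
        1 is a leaf — visit 1.
      At 22: go right to 39.
        39 is a leaf — visit 39.
    At 11: no right child.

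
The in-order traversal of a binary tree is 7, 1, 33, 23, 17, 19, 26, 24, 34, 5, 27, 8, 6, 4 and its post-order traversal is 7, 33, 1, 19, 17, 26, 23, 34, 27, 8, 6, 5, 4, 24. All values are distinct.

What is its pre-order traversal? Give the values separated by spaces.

24 23 1 7 33 26 17 19 4 5 34 6 8 27

The last element of post-order is the root; it splits in-order into left and right subtrees.
Root 24: left subtree has 7 nodes {7, 1, 33, 23, 17, 19, 26}, right has 6 {34, 5, 27, 8, 6, 4}.
  Root 23: left subtree has 3 nodes {7, 1, 33}, right has 3 {17, 19, 26}.
    Root 1: left subtree has 1 node {7}, right has 1 {33}.
    Root 26: left subtree has 2 nodes {17, 19}, right has 0 { }.
      Root 17: left subtree has 0 nodes { }, right has 1 {19}.
  Root 4: left subtree has 5 nodes {34, 5, 27, 8, 6}, right has 0 { }.
    Root 5: left subtree has 1 node {34}, right has 3 {27, 8, 6}.
      Root 6: left subtree has 2 nodes {27, 8}, right has 0 { }.
        Root 8: left subtree has 1 node {27}, right has 0 { }.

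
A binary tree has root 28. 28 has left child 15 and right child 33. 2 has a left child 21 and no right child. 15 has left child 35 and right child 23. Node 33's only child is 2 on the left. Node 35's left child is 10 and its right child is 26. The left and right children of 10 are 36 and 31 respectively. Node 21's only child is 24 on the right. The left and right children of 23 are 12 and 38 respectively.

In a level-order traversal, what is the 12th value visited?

Level-order visits nodes level by level from the root, left to right within each level.
Level 0: 28
Level 1: 15, 33
Level 2: 35, 23, 2
Level 3: 10, 26, 12, 38, 21
Level 4: 36, 31, 24
Full level-order sequence: 28, 15, 33, 35, 23, 2, 10, 26, 12, 38, 21, 36, 31, 24.

36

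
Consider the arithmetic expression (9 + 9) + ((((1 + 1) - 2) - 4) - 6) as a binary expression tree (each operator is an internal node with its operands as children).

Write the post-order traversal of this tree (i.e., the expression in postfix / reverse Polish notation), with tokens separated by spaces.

Post-order on an expression tree gives postfix notation: for each operator, emit left operand, right operand, then the operator.

9 9 + 1 1 + 2 - 4 - 6 - +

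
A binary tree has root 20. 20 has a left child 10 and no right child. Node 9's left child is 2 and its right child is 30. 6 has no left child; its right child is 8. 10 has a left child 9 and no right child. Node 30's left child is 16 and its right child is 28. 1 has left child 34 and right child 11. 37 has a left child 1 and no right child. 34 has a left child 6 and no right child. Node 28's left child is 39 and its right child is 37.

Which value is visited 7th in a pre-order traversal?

28

Pre-order visits the node, then its left subtree, then its right subtree.
Visit 20.
At 20: go left to 10.
  Visit 10.
  At 10: go left to 9.
    Visit 9.
    At 9: go left to 2.
      2 is a leaf — visit 2.
    At 9: go right to 30.
      Visit 30.
      At 30: go left to 16.
        16 is a leaf — visit 16.
      At 30: go right to 28.
        Visit 28.
        At 28: go left to 39.
          39 is a leaf — visit 39.
        At 28: go right to 37.
          Visit 37.
          At 37: go left to 1.
            Visit 1.
            At 1: go left to 34.
              Visit 34.
              At 34: go left to 6.
                Visit 6.
                At 6: no left child.
                At 6: go right to 8.
                  8 is a leaf — visit 8.
              At 34: no right child.
            At 1: go right to 11.
              11 is a leaf — visit 11.
          At 37: no right child.
  At 10: no right child.
At 20: no right child.
Full pre-order sequence: 20, 10, 9, 2, 30, 16, 28, 39, 37, 1, 34, 6, 8, 11.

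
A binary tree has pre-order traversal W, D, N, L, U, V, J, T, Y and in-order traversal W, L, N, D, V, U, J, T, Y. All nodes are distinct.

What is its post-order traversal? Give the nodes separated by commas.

L, N, V, Y, T, J, U, D, W

The first element of pre-order is the root; it splits in-order into left and right subtrees.
Root W: left subtree has 0 nodes { }, right has 8 {L, N, D, V, U, J, T, Y}.
  Root D: left subtree has 2 nodes {L, N}, right has 5 {V, U, J, T, Y}.
    Root N: left subtree has 1 node {L}, right has 0 { }.
    Root U: left subtree has 1 node {V}, right has 3 {J, T, Y}.
      Root J: left subtree has 0 nodes { }, right has 2 {T, Y}.
        Root T: left subtree has 0 nodes { }, right has 1 {Y}.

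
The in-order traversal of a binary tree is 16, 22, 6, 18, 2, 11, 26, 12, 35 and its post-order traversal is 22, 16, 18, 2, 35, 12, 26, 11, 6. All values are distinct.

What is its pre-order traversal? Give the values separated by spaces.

The last element of post-order is the root; it splits in-order into left and right subtrees.
Root 6: left subtree has 2 nodes {16, 22}, right has 6 {18, 2, 11, 26, 12, 35}.
  Root 16: left subtree has 0 nodes { }, right has 1 {22}.
  Root 11: left subtree has 2 nodes {18, 2}, right has 3 {26, 12, 35}.
    Root 2: left subtree has 1 node {18}, right has 0 { }.
    Root 26: left subtree has 0 nodes { }, right has 2 {12, 35}.
      Root 12: left subtree has 0 nodes { }, right has 1 {35}.

6 16 22 11 2 18 26 12 35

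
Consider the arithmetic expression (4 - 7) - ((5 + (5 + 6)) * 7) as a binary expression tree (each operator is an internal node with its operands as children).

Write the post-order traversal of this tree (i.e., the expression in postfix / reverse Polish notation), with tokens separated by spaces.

4 7 - 5 5 6 + + 7 * -

Post-order on an expression tree gives postfix notation: for each operator, emit left operand, right operand, then the operator.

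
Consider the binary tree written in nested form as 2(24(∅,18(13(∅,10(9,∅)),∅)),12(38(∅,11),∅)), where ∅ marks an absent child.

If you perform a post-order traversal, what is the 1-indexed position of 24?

Post-order visits the left subtree, then the right subtree, then the node.
At 2: go left to 24.
  At 24: no left child.
  At 24: go right to 18.
    At 18: go left to 13.
      At 13: no left child.
      At 13: go right to 10.
        At 10: go left to 9.
          9 is a leaf — visit 9.
        At 10: no right child.
        Visit 10.
      Visit 13.
    At 18: no right child.
    Visit 18.
  Visit 24.
At 2: go right to 12.
  At 12: go left to 38.
    At 38: no left child.
    At 38: go right to 11.
      11 is a leaf — visit 11.
    Visit 38.
  At 12: no right child.
  Visit 12.
Visit 2.
Full post-order sequence: 9, 10, 13, 18, 24, 11, 38, 12, 2.

5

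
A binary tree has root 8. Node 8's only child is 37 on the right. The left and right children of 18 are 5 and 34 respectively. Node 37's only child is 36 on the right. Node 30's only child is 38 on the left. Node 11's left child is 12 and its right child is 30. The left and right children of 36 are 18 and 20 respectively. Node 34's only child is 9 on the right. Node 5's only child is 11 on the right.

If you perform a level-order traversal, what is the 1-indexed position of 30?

11

Level-order visits nodes level by level from the root, left to right within each level.
Level 0: 8
Level 1: 37
Level 2: 36
Level 3: 18, 20
Level 4: 5, 34
Level 5: 11, 9
Level 6: 12, 30
Level 7: 38
Full level-order sequence: 8, 37, 36, 18, 20, 5, 34, 11, 9, 12, 30, 38.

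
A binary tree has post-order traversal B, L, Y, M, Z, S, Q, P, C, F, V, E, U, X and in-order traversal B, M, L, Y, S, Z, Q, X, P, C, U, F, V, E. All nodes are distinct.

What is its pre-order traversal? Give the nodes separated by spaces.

The last element of post-order is the root; it splits in-order into left and right subtrees.
Root X: left subtree has 7 nodes {B, M, L, Y, S, Z, Q}, right has 6 {P, C, U, F, V, E}.
  Root Q: left subtree has 6 nodes {B, M, L, Y, S, Z}, right has 0 { }.
    Root S: left subtree has 4 nodes {B, M, L, Y}, right has 1 {Z}.
      Root M: left subtree has 1 node {B}, right has 2 {L, Y}.
        Root Y: left subtree has 1 node {L}, right has 0 { }.
  Root U: left subtree has 2 nodes {P, C}, right has 3 {F, V, E}.
    Root C: left subtree has 1 node {P}, right has 0 { }.
    Root E: left subtree has 2 nodes {F, V}, right has 0 { }.
      Root V: left subtree has 1 node {F}, right has 0 { }.

X Q S M B Y L Z U C P E V F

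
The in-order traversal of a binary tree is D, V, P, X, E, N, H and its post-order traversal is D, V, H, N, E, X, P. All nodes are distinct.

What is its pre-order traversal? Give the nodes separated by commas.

P, V, D, X, E, N, H

The last element of post-order is the root; it splits in-order into left and right subtrees.
Root P: left subtree has 2 nodes {D, V}, right has 4 {X, E, N, H}.
  Root V: left subtree has 1 node {D}, right has 0 { }.
  Root X: left subtree has 0 nodes { }, right has 3 {E, N, H}.
    Root E: left subtree has 0 nodes { }, right has 2 {N, H}.
      Root N: left subtree has 0 nodes { }, right has 1 {H}.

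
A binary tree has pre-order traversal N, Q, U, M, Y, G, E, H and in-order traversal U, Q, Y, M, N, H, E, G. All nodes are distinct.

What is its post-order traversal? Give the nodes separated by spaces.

The first element of pre-order is the root; it splits in-order into left and right subtrees.
Root N: left subtree has 4 nodes {U, Q, Y, M}, right has 3 {H, E, G}.
  Root Q: left subtree has 1 node {U}, right has 2 {Y, M}.
    Root M: left subtree has 1 node {Y}, right has 0 { }.
  Root G: left subtree has 2 nodes {H, E}, right has 0 { }.
    Root E: left subtree has 1 node {H}, right has 0 { }.

U Y M Q H E G N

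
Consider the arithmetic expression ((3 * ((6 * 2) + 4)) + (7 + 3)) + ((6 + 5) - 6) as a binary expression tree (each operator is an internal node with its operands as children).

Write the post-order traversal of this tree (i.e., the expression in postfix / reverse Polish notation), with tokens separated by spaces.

Post-order on an expression tree gives postfix notation: for each operator, emit left operand, right operand, then the operator.

3 6 2 * 4 + * 7 3 + + 6 5 + 6 - +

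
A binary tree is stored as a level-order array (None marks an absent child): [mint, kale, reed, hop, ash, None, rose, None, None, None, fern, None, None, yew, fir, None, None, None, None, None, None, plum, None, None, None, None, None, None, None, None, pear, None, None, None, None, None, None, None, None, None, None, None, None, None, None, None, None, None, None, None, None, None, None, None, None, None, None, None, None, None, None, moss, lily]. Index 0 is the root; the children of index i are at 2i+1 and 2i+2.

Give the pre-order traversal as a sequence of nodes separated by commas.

Pre-order visits the node, then its left subtree, then its right subtree.
Visit mint.
At mint: go left to kale.
  Visit kale.
  At kale: go left to hop.
    hop is a leaf — visit hop.
  At kale: go right to ash.
    Visit ash.
    At ash: no left child.
    At ash: go right to fern.
      Visit fern.
      At fern: go left to plum.
        plum is a leaf — visit plum.
      At fern: no right child.
At mint: go right to reed.
  Visit reed.
  At reed: no left child.
  At reed: go right to rose.
    Visit rose.
    At rose: go left to yew.
      yew is a leaf — visit yew.
    At rose: go right to fir.
      Visit fir.
      At fir: no left child.
      At fir: go right to pear.
        Visit pear.
        At pear: go left to moss.
          moss is a leaf — visit moss.
        At pear: go right to lily.
          lily is a leaf — visit lily.

mint, kale, hop, ash, fern, plum, reed, rose, yew, fir, pear, moss, lily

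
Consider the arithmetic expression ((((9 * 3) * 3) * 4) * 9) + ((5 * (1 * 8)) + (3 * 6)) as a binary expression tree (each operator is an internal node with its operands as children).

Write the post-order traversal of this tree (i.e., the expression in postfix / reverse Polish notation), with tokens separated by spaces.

Post-order on an expression tree gives postfix notation: for each operator, emit left operand, right operand, then the operator.

9 3 * 3 * 4 * 9 * 5 1 8 * * 3 6 * + +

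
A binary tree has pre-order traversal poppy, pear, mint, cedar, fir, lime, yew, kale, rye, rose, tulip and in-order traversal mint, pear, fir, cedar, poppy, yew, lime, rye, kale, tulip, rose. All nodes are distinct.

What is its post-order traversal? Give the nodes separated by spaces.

The first element of pre-order is the root; it splits in-order into left and right subtrees.
Root poppy: left subtree has 4 nodes {mint, pear, fir, cedar}, right has 6 {yew, lime, rye, kale, tulip, rose}.
  Root pear: left subtree has 1 node {mint}, right has 2 {fir, cedar}.
    Root cedar: left subtree has 1 node {fir}, right has 0 { }.
  Root lime: left subtree has 1 node {yew}, right has 4 {rye, kale, tulip, rose}.
    Root kale: left subtree has 1 node {rye}, right has 2 {tulip, rose}.
      Root rose: left subtree has 1 node {tulip}, right has 0 { }.

mint fir cedar pear yew rye tulip rose kale lime poppy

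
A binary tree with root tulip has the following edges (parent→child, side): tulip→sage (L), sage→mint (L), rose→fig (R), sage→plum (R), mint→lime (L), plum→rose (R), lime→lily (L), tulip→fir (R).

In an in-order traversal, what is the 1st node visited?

lily

In-order visits the left subtree, then the node, then the right subtree.
At tulip: go left to sage.
  At sage: go left to mint.
    At mint: go left to lime.
      At lime: go left to lily.
        lily is a leaf — visit lily.
      Visit lime.
      At lime: no right child.
    Visit mint.
    At mint: no right child.
  Visit sage.
  At sage: go right to plum.
    At plum: no left child.
    Visit plum.
    At plum: go right to rose.
      At rose: no left child.
      Visit rose.
      At rose: go right to fig.
        fig is a leaf — visit fig.
Visit tulip.
At tulip: go right to fir.
  fir is a leaf — visit fir.
Full in-order sequence: lily, lime, mint, sage, plum, rose, fig, tulip, fir.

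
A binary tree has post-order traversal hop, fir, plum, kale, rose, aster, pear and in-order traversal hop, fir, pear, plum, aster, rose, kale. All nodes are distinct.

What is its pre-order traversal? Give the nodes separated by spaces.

pear fir hop aster plum rose kale

The last element of post-order is the root; it splits in-order into left and right subtrees.
Root pear: left subtree has 2 nodes {hop, fir}, right has 4 {plum, aster, rose, kale}.
  Root fir: left subtree has 1 node {hop}, right has 0 { }.
  Root aster: left subtree has 1 node {plum}, right has 2 {rose, kale}.
    Root rose: left subtree has 0 nodes { }, right has 1 {kale}.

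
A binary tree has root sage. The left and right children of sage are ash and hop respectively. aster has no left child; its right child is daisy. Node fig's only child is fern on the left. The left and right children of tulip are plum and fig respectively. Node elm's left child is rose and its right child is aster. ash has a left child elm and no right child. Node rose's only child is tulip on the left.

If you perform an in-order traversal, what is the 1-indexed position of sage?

10

In-order visits the left subtree, then the node, then the right subtree.
At sage: go left to ash.
  At ash: go left to elm.
    At elm: go left to rose.
      At rose: go left to tulip.
        At tulip: go left to plum.
          plum is a leaf — visit plum.
        Visit tulip.
        At tulip: go right to fig.
          At fig: go left to fern.
            fern is a leaf — visit fern.
          Visit fig.
          At fig: no right child.
      Visit rose.
      At rose: no right child.
    Visit elm.
    At elm: go right to aster.
      At aster: no left child.
      Visit aster.
      At aster: go right to daisy.
        daisy is a leaf — visit daisy.
  Visit ash.
  At ash: no right child.
Visit sage.
At sage: go right to hop.
  hop is a leaf — visit hop.
Full in-order sequence: plum, tulip, fern, fig, rose, elm, aster, daisy, ash, sage, hop.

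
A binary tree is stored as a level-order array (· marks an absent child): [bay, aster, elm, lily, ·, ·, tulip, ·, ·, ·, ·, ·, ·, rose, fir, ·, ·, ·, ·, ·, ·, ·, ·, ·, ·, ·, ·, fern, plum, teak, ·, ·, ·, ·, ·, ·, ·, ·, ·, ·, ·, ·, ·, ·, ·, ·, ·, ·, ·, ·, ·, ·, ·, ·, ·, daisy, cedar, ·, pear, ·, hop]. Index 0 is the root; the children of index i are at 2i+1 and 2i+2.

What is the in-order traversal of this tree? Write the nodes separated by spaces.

In-order visits the left subtree, then the node, then the right subtree.
At bay: go left to aster.
  At aster: go left to lily.
    lily is a leaf — visit lily.
  Visit aster.
  At aster: no right child.
Visit bay.
At bay: go right to elm.
  At elm: no left child.
  Visit elm.
  At elm: go right to tulip.
    At tulip: go left to rose.
      At rose: go left to fern.
        At fern: go left to daisy.
          daisy is a leaf — visit daisy.
        Visit fern.
        At fern: go right to cedar.
          cedar is a leaf — visit cedar.
      Visit rose.
      At rose: go right to plum.
        At plum: no left child.
        Visit plum.
        At plum: go right to pear.
          pear is a leaf — visit pear.
    Visit tulip.
    At tulip: go right to fir.
      At fir: go left to teak.
        At teak: no left child.
        Visit teak.
        At teak: go right to hop.
          hop is a leaf — visit hop.
      Visit fir.
      At fir: no right child.

lily aster bay elm daisy fern cedar rose plum pear tulip teak hop fir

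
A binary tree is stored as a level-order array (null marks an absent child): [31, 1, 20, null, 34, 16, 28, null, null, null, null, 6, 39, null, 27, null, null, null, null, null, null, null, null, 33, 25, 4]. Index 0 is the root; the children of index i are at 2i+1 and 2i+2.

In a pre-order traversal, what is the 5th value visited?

16

Pre-order visits the node, then its left subtree, then its right subtree.
Visit 31.
At 31: go left to 1.
  Visit 1.
  At 1: no left child.
  At 1: go right to 34.
    34 is a leaf — visit 34.
At 31: go right to 20.
  Visit 20.
  At 20: go left to 16.
    Visit 16.
    At 16: go left to 6.
      Visit 6.
      At 6: go left to 33.
        33 is a leaf — visit 33.
      At 6: go right to 25.
        25 is a leaf — visit 25.
    At 16: go right to 39.
      Visit 39.
      At 39: go left to 4.
        4 is a leaf — visit 4.
      At 39: no right child.
  At 20: go right to 28.
    Visit 28.
    At 28: no left child.
    At 28: go right to 27.
      27 is a leaf — visit 27.
Full pre-order sequence: 31, 1, 34, 20, 16, 6, 33, 25, 39, 4, 28, 27.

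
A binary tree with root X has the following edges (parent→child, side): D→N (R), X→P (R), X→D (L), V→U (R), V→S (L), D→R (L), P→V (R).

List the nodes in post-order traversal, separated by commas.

R, N, D, S, U, V, P, X

Post-order visits the left subtree, then the right subtree, then the node.
At X: go left to D.
  At D: go left to R.
    R is a leaf — visit R.
  At D: go right to N.
    N is a leaf — visit N.
  Visit D.
At X: go right to P.
  At P: no left child.
  At P: go right to V.
    At V: go left to S.
      S is a leaf — visit S.
    At V: go right to U.
      U is a leaf — visit U.
    Visit V.
  Visit P.
Visit X.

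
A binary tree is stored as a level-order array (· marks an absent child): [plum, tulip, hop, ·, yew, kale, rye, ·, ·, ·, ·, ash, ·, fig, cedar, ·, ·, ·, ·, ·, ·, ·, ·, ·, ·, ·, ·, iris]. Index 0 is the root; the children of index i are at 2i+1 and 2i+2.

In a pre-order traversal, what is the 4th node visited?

Pre-order visits the node, then its left subtree, then its right subtree.
Visit plum.
At plum: go left to tulip.
  Visit tulip.
  At tulip: no left child.
  At tulip: go right to yew.
    yew is a leaf — visit yew.
At plum: go right to hop.
  Visit hop.
  At hop: go left to kale.
    Visit kale.
    At kale: go left to ash.
      ash is a leaf — visit ash.
    At kale: no right child.
  At hop: go right to rye.
    Visit rye.
    At rye: go left to fig.
      Visit fig.
      At fig: go left to iris.
        iris is a leaf — visit iris.
      At fig: no right child.
    At rye: go right to cedar.
      cedar is a leaf — visit cedar.
Full pre-order sequence: plum, tulip, yew, hop, kale, ash, rye, fig, iris, cedar.

hop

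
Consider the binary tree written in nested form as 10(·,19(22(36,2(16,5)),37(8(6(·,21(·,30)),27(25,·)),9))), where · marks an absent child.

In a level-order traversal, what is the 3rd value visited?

Level-order visits nodes level by level from the root, left to right within each level.
Level 0: 10
Level 1: 19
Level 2: 22, 37
Level 3: 36, 2, 8, 9
Level 4: 16, 5, 6, 27
Level 5: 21, 25
Level 6: 30
Full level-order sequence: 10, 19, 22, 37, 36, 2, 8, 9, 16, 5, 6, 27, 21, 25, 30.

22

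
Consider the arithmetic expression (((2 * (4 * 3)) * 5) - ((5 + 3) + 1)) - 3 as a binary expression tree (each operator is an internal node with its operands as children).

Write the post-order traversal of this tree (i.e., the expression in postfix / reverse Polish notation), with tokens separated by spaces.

Post-order on an expression tree gives postfix notation: for each operator, emit left operand, right operand, then the operator.

2 4 3 * * 5 * 5 3 + 1 + - 3 -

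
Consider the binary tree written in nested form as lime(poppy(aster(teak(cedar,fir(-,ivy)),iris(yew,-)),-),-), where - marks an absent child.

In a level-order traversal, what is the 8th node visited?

Level-order visits nodes level by level from the root, left to right within each level.
Level 0: lime
Level 1: poppy
Level 2: aster
Level 3: teak, iris
Level 4: cedar, fir, yew
Level 5: ivy
Full level-order sequence: lime, poppy, aster, teak, iris, cedar, fir, yew, ivy.

yew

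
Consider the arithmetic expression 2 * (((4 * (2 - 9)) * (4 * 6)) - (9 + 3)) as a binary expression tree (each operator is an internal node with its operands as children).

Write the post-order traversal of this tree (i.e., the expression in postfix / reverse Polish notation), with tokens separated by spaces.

Post-order on an expression tree gives postfix notation: for each operator, emit left operand, right operand, then the operator.

2 4 2 9 - * 4 6 * * 9 3 + - *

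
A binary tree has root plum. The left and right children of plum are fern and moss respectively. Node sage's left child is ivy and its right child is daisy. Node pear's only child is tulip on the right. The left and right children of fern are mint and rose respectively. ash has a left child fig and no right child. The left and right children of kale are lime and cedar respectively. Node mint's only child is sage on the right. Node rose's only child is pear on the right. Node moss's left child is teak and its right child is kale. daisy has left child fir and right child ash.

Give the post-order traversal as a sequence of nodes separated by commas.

Post-order visits the left subtree, then the right subtree, then the node.
At plum: go left to fern.
  At fern: go left to mint.
    At mint: no left child.
    At mint: go right to sage.
      At sage: go left to ivy.
        ivy is a leaf — visit ivy.
      At sage: go right to daisy.
        At daisy: go left to fir.
          fir is a leaf — visit fir.
        At daisy: go right to ash.
          At ash: go left to fig.
            fig is a leaf — visit fig.
          At ash: no right child.
          Visit ash.
        Visit daisy.
      Visit sage.
    Visit mint.
  At fern: go right to rose.
    At rose: no left child.
    At rose: go right to pear.
      At pear: no left child.
      At pear: go right to tulip.
        tulip is a leaf — visit tulip.
      Visit pear.
    Visit rose.
  Visit fern.
At plum: go right to moss.
  At moss: go left to teak.
    teak is a leaf — visit teak.
  At moss: go right to kale.
    At kale: go left to lime.
      lime is a leaf — visit lime.
    At kale: go right to cedar.
      cedar is a leaf — visit cedar.
    Visit kale.
  Visit moss.
Visit plum.

ivy, fir, fig, ash, daisy, sage, mint, tulip, pear, rose, fern, teak, lime, cedar, kale, moss, plum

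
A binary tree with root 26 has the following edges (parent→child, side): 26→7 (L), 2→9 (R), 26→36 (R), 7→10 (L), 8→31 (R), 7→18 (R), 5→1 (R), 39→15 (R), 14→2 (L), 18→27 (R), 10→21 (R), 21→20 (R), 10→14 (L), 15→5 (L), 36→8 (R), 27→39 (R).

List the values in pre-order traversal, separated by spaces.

26 7 10 14 2 9 21 20 18 27 39 15 5 1 36 8 31

Pre-order visits the node, then its left subtree, then its right subtree.
Visit 26.
At 26: go left to 7.
  Visit 7.
  At 7: go left to 10.
    Visit 10.
    At 10: go left to 14.
      Visit 14.
      At 14: go left to 2.
        Visit 2.
        At 2: no left child.
        At 2: go right to 9.
          9 is a leaf — visit 9.
      At 14: no right child.
    At 10: go right to 21.
      Visit 21.
      At 21: no left child.
      At 21: go right to 20.
        20 is a leaf — visit 20.
  At 7: go right to 18.
    Visit 18.
    At 18: no left child.
    At 18: go right to 27.
      Visit 27.
      At 27: no left child.
      At 27: go right to 39.
        Visit 39.
        At 39: no left child.
        At 39: go right to 15.
          Visit 15.
          At 15: go left to 5.
            Visit 5.
            At 5: no left child.
            At 5: go right to 1.
              1 is a leaf — visit 1.
          At 15: no right child.
At 26: go right to 36.
  Visit 36.
  At 36: no left child.
  At 36: go right to 8.
    Visit 8.
    At 8: no left child.
    At 8: go right to 31.
      31 is a leaf — visit 31.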